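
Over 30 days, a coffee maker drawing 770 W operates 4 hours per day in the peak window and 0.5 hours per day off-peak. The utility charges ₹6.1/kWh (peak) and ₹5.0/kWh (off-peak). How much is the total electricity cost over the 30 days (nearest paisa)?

₹621.39

Peak energy = 0.77 kW × 4 h × 30 = 92.4 kWh
Off-peak energy = 0.77 kW × 0.5 h × 30 = 11.55 kWh
Cost = 92.4 × ₹6.1 + 11.55 × ₹5.0 = ₹563.64 + ₹57.75 = ₹621.39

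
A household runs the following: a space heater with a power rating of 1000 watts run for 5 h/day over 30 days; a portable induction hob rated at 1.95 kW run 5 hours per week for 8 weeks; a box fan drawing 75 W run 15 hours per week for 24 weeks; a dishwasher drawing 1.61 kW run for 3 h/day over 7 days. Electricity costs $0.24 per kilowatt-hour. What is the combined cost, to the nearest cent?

$69.31

space heater: Runtime = 5 h/day × 30 days = 150 h
space heater: 1 kW × 150 h = 150 kWh
portable induction hob: Runtime = 5 h/week × 8 weeks = 40 h
portable induction hob: 1.95 kW × 40 h = 78 kWh
box fan: Runtime = 15 h/week × 24 weeks = 360 h
box fan: 0.075 kW × 360 h = 27 kWh
dishwasher: Runtime = 3 h/day × 7 days = 21 h
dishwasher: 1.61 kW × 21 h = 33.81 kWh
Total energy = 288.81 kWh
Cost = 288.81 × $0.24 = $69.31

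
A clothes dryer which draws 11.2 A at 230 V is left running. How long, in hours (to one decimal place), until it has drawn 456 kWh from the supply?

177.0 h

Power = 11.2 A × 230 V = 2576 W = 2.576 kW
Hours = 456 kWh ÷ 2.576 kW = 177.0 h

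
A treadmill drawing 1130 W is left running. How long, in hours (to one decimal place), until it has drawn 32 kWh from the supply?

Hours = 32 kWh ÷ 1.13 kW = 28.3 h

28.3 h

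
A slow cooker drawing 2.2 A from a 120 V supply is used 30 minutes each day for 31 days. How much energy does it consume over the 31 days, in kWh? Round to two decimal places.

Power = 2.2 A × 120 V = 264 W = 0.264 kW
Runtime = 30 min × 31 = 930 min = 15.5 h
Energy = 0.264 kW × 15.5 h = 4.092 kWh ≈ 4.09 kWh

4.09 kWh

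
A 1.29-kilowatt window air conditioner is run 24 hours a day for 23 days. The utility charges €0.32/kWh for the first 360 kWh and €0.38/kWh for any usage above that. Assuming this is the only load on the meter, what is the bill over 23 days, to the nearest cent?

Runtime = 24 h × 23 = 552 h
Energy = 1.29 kW × 552 h = 712.08 kWh
Tier 1 (0–360 kWh): 360 × €0.32 = €115.2
Above 360 kWh: 352.08 × €0.38 = €133.7904
Bill = €248.99

€248.99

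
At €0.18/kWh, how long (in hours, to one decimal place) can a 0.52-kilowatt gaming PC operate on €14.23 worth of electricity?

152.0 h

Energy available = €14.23 ÷ €0.18/kWh = 79.0556 kWh
Hours = 79.0556 kWh ÷ 0.52 kW = 152.0 h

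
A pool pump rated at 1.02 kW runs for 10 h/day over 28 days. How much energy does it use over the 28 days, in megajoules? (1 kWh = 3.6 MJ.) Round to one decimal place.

Runtime = 10 h/day × 28 days = 280 h
Energy = 1.02 kW × 280 h = 285.6 kWh
= 285.6 × 3.6 MJ = 1028.2 MJ

1028.2 MJ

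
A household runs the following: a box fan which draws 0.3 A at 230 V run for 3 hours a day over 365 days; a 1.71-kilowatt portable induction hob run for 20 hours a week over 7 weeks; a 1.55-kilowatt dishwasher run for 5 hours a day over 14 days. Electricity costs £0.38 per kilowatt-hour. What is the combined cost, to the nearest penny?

£160.91

box fan: Power = 0.3 A × 230 V = 69 W = 0.069 kW
box fan: Runtime = 3 h/day × 365 days = 1095 h
box fan: 0.069 kW × 1095 h = 75.555 kWh
portable induction hob: Runtime = 20 h/week × 7 weeks = 140 h
portable induction hob: 1.71 kW × 140 h = 239.4 kWh
dishwasher: Runtime = 5 h/day × 14 days = 70 h
dishwasher: 1.55 kW × 70 h = 108.5 kWh
Total energy = 423.455 kWh
Cost = 423.455 × £0.38 = £160.91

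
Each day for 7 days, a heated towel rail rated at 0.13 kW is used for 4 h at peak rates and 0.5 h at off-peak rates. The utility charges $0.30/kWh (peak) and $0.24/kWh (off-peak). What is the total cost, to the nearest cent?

Peak energy = 0.13 kW × 4 h × 7 = 3.64 kWh
Off-peak energy = 0.13 kW × 0.5 h × 7 = 0.455 kWh
Cost = 3.64 × $0.30 + 0.455 × $0.24 = $1.092 + $0.1092 = $1.20

$1.20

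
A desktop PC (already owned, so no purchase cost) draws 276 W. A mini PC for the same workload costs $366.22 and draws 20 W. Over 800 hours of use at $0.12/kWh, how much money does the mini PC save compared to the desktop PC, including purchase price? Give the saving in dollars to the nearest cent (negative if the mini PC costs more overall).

-$341.64

desktop PC: $0.00 + (276/1000) kW × 800 h × $0.12 = $0.00 + $26.496 = $26.496
mini PC: $366.22 + (20/1000) kW × 800 h × $0.12 = $366.22 + $1.92 = $368.14
Saving = $26.496 − $368.14 = −$341.644 → -$341.64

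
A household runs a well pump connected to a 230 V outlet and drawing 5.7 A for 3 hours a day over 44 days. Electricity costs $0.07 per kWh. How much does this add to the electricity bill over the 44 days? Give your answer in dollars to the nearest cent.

Power = 5.7 A × 230 V = 1311 W = 1.311 kW
Runtime = 3 h/day × 44 days = 132 h
Energy = 1.311 kW × 132 h = 173.052 kWh
Cost = 173.052 kWh × $0.07/kWh = $12.11

$12.11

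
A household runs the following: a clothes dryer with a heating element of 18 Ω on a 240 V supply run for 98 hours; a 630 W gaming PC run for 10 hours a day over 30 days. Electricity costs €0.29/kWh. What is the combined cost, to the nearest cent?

€145.75

clothes dryer: Power = V²/R = 240²/18 = 3200 W = 3.2 kW
clothes dryer: 3.2 kW × 98 h = 313.6 kWh
gaming PC: Runtime = 10 h/day × 30 days = 300 h
gaming PC: 0.63 kW × 300 h = 189 kWh
Total energy = 502.6 kWh
Cost = 502.6 × €0.29 = €145.75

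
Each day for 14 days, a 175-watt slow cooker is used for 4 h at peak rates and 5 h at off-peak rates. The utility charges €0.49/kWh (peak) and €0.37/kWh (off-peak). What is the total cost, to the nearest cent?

Peak energy = 0.175 kW × 4 h × 14 = 9.8 kWh
Off-peak energy = 0.175 kW × 5 h × 14 = 12.25 kWh
Cost = 9.8 × €0.49 + 12.25 × €0.37 = €4.802 + €4.5325 = €9.33

€9.33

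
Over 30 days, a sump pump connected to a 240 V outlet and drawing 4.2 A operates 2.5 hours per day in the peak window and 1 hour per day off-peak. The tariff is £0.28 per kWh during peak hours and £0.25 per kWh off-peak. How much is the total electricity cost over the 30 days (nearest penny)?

Power = 4.2 A × 240 V = 1008 W = 1.008 kW
Peak energy = 1.008 kW × 2.5 h × 30 = 75.6 kWh
Off-peak energy = 1.008 kW × 1 h × 30 = 30.24 kWh
Cost = 75.6 × £0.28 + 30.24 × £0.25 = £21.168 + £7.56 = £28.73

£28.73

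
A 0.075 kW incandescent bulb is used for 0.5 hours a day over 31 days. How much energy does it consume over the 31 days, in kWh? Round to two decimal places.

Runtime = 0.5 h/day × 31 days = 15.5 h
Energy = 0.075 kW × 15.5 h = 1.1625 kWh ≈ 1.16 kWh

1.16 kWh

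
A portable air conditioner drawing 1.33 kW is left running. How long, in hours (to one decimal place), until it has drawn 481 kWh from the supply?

361.7 h

Hours = 481 kWh ÷ 1.33 kW = 361.7 h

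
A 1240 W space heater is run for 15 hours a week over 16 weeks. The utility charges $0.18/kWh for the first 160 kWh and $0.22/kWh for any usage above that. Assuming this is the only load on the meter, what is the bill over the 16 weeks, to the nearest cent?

Runtime = 15 h/week × 16 weeks = 240 h
Energy = 1.24 kW × 240 h = 297.6 kWh
Tier 1 (0–160 kWh): 160 × $0.18 = $28.8
Above 160 kWh: 137.6 × $0.22 = $30.272
Bill = $59.07

$59.07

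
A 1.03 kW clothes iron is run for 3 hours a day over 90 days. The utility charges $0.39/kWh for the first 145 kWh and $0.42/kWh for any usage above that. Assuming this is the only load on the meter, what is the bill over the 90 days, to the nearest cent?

$112.45

Runtime = 3 h/day × 90 days = 270 h
Energy = 1.03 kW × 270 h = 278.1 kWh
Tier 1 (0–145 kWh): 145 × $0.39 = $56.55
Above 145 kWh: 133.1 × $0.42 = $55.902
Bill = $112.45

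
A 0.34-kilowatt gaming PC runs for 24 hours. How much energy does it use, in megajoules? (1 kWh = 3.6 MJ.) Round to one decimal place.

29.4 MJ

Energy = 0.34 kW × 24 h = 8.16 kWh
= 8.16 × 3.6 MJ = 29.4 MJ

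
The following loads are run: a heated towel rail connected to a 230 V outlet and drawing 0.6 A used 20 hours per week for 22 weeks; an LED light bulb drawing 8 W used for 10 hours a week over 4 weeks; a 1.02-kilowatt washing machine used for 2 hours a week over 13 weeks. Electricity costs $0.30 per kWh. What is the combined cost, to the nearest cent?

$26.27

heated towel rail: Power = 0.6 A × 230 V = 138 W = 0.138 kW
heated towel rail: Runtime = 20 h/week × 22 weeks = 440 h
heated towel rail: 0.138 kW × 440 h = 60.72 kWh
LED light bulb: Runtime = 10 h/week × 4 weeks = 40 h
LED light bulb: 0.008 kW × 40 h = 0.32 kWh
washing machine: Runtime = 2 h/week × 13 weeks = 26 h
washing machine: 1.02 kW × 26 h = 26.52 kWh
Total energy = 87.56 kWh
Cost = 87.56 × $0.30 = $26.27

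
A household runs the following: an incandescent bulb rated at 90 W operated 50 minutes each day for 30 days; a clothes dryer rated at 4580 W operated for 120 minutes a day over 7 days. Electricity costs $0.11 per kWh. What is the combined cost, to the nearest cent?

$7.30

incandescent bulb: Runtime = 50 min × 30 = 1500 min = 25 h
incandescent bulb: 0.09 kW × 25 h = 2.25 kWh
clothes dryer: Runtime = 120 min × 7 = 840 min = 14 h
clothes dryer: 4.58 kW × 14 h = 64.12 kWh
Total energy = 66.37 kWh
Cost = 66.37 × $0.11 = $7.30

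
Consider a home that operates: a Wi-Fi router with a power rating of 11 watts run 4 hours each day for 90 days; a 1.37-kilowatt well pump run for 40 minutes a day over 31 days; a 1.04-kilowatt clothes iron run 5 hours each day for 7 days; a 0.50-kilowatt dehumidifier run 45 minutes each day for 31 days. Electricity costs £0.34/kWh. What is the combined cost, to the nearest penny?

Wi-Fi router: Runtime = 4 h/day × 90 days = 360 h
Wi-Fi router: 0.011 kW × 360 h = 3.96 kWh
well pump: Runtime = 40 min × 31 = 1240 min = 20.666666… h
well pump: 1.37 kW × 20.666666… h = 28.313333… kWh
clothes iron: Runtime = 5 h/day × 7 days = 35 h
clothes iron: 1.04 kW × 35 h = 36.4 kWh
dehumidifier: Runtime = 45 min × 31 = 1395 min = 23.25 h
dehumidifier: 0.5 kW × 23.25 h = 11.625 kWh
Total energy = 80.298333… kWh
Cost = 80.298333… × £0.34 = £27.30

£27.30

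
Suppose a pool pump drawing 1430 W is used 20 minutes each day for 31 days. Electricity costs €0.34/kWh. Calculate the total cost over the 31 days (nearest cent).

Runtime = 20 min × 31 = 620 min = 10.333333… h
Energy = 1.43 kW × 10.333333… h = 14.776666… kWh
Cost = 14.776666… kWh × €0.34/kWh = €5.02

€5.02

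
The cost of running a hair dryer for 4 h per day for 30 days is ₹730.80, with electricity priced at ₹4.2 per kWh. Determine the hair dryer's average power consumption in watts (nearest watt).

Energy = ₹730.80 ÷ ₹4.2/kWh = 174 kWh
Runtime = 4 h/day × 30 days = 120 h
Power = 174 kWh ÷ 120 h = 1.45 kW = 1450 W

1450 W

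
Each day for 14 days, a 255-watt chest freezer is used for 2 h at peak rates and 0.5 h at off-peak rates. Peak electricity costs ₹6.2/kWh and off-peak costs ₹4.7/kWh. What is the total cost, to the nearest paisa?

Peak energy = 0.255 kW × 2 h × 14 = 7.14 kWh
Off-peak energy = 0.255 kW × 0.5 h × 14 = 1.785 kWh
Cost = 7.14 × ₹6.2 + 1.785 × ₹4.7 = ₹44.268 + ₹8.3895 = ₹52.66

₹52.66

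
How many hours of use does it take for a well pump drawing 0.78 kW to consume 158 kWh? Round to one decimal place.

Hours = 158 kWh ÷ 0.78 kW = 202.6 h

202.6 h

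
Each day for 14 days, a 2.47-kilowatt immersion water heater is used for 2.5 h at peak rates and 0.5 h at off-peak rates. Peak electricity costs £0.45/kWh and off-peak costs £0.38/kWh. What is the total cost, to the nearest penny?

Peak energy = 2.47 kW × 2.5 h × 14 = 86.45 kWh
Off-peak energy = 2.47 kW × 0.5 h × 14 = 17.29 kWh
Cost = 86.45 × £0.45 + 17.29 × £0.38 = £38.9025 + £6.5702 = £45.47

£45.47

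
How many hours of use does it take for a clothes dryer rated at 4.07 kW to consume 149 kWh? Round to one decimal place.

36.6 h

Hours = 149 kWh ÷ 4.07 kW = 36.6 h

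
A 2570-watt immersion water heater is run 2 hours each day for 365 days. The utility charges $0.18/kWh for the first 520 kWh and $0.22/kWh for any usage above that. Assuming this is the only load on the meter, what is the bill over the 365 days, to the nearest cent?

Runtime = 2 h/day × 365 days = 730 h
Energy = 2.57 kW × 730 h = 1876.1 kWh
Tier 1 (0–520 kWh): 520 × $0.18 = $93.6
Above 520 kWh: 1356.1 × $0.22 = $298.342
Bill = $391.94

$391.94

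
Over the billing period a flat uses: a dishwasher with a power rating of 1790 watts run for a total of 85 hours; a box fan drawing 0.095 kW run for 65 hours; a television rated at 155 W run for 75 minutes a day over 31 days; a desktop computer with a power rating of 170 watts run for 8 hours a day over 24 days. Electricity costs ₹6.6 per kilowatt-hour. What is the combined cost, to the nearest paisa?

₹1300.01

dishwasher: 1.79 kW × 85 h = 152.15 kWh
box fan: 0.095 kW × 65 h = 6.175 kWh
television: Runtime = 75 min × 31 = 2325 min = 38.75 h
television: 0.155 kW × 38.75 h = 6.00625 kWh
desktop computer: Runtime = 8 h/day × 24 days = 192 h
desktop computer: 0.17 kW × 192 h = 32.64 kWh
Total energy = 196.97125 kWh
Cost = 196.97125 × ₹6.6 = ₹1300.01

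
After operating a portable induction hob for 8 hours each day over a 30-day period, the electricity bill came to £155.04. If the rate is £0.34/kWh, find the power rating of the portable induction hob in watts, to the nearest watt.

1900 W

Energy = £155.04 ÷ £0.34/kWh = 456 kWh
Runtime = 8 h/day × 30 days = 240 h
Power = 456 kWh ÷ 240 h = 1.9 kW = 1900 W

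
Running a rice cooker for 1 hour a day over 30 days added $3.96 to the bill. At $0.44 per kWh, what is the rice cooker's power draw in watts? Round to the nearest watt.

300 W

Energy = $3.96 ÷ $0.44/kWh = 9 kWh
Runtime = 1 h/day × 30 days = 30 h
Power = 9 kWh ÷ 30 h = 0.3 kW = 300 W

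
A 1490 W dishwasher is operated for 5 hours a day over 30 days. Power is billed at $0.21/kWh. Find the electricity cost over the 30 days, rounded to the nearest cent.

$46.94

Runtime = 5 h/day × 30 days = 150 h
Energy = 1.49 kW × 150 h = 223.5 kWh
Cost = 223.5 kWh × $0.21/kWh = $46.94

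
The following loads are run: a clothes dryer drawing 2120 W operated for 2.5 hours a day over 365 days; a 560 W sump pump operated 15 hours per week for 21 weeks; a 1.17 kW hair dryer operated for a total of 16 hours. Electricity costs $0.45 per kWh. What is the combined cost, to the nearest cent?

$958.33

clothes dryer: Runtime = 2.5 h/day × 365 days = 912.5 h
clothes dryer: 2.12 kW × 912.5 h = 1934.5 kWh
sump pump: Runtime = 15 h/week × 21 weeks = 315 h
sump pump: 0.56 kW × 315 h = 176.4 kWh
hair dryer: 1.17 kW × 16 h = 18.72 kWh
Total energy = 2129.62 kWh
Cost = 2129.62 × $0.45 = $958.33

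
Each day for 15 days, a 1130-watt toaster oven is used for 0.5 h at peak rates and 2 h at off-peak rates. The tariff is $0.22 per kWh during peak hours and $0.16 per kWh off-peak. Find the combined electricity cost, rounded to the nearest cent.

$7.29

Peak energy = 1.13 kW × 0.5 h × 15 = 8.475 kWh
Off-peak energy = 1.13 kW × 2 h × 15 = 33.9 kWh
Cost = 8.475 × $0.22 + 33.9 × $0.16 = $1.8645 + $5.424 = $7.29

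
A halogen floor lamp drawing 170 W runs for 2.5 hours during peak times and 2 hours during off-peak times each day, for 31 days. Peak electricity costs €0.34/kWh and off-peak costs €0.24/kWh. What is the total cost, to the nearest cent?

Peak energy = 0.17 kW × 2.5 h × 31 = 13.175 kWh
Off-peak energy = 0.17 kW × 2 h × 31 = 10.54 kWh
Cost = 13.175 × €0.34 + 10.54 × €0.24 = €4.4795 + €2.5296 = €7.01

€7.01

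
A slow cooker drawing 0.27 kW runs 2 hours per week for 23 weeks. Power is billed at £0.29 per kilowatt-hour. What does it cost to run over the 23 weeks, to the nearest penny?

Runtime = 2 h/week × 23 weeks = 46 h
Energy = 0.27 kW × 46 h = 12.42 kWh
Cost = 12.42 kWh × £0.29/kWh = £3.60

£3.60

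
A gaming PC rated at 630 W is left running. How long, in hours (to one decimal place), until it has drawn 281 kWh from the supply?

446.0 h

Hours = 281 kWh ÷ 0.63 kW = 446.0 h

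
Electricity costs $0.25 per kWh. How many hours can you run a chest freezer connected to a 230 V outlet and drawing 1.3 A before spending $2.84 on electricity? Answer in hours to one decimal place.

Power = 1.3 A × 230 V = 299 W = 0.299 kW
Energy available = $2.84 ÷ $0.25/kWh = 11.36 kWh
Hours = 11.36 kWh ÷ 0.299 kW = 38.0 h

38.0 h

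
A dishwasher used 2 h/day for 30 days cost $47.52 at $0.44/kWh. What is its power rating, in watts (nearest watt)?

Energy = $47.52 ÷ $0.44/kWh = 108 kWh
Runtime = 2 h/day × 30 days = 60 h
Power = 108 kWh ÷ 60 h = 1.8 kW = 1800 W

1800 W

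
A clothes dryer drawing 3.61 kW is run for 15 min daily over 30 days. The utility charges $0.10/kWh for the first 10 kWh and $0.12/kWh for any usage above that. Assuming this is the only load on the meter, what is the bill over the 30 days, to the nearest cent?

Runtime = 15 min × 30 = 450 min = 7.5 h
Energy = 3.61 kW × 7.5 h = 27.075 kWh
Tier 1 (0–10 kWh): 10 × $0.10 = $1
Above 10 kWh: 17.075 × $0.12 = $2.049
Bill = $3.05

$3.05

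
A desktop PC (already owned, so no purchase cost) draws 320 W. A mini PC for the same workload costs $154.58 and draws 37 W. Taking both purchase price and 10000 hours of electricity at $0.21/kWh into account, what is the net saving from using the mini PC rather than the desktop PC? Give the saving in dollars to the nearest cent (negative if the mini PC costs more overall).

desktop PC: $0.00 + (320/1000) kW × 10000 h × $0.21 = $0.00 + $672 = $672
mini PC: $154.58 + (37/1000) kW × 10000 h × $0.21 = $154.58 + $77.7 = $232.28
Saving = $672 − $232.28 = $439.72

$439.72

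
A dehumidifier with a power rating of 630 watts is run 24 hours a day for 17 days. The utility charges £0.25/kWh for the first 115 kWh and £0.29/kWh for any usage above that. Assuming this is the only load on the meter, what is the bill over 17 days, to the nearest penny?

Runtime = 24 h × 17 = 408 h
Energy = 0.63 kW × 408 h = 257.04 kWh
Tier 1 (0–115 kWh): 115 × £0.25 = £28.75
Above 115 kWh: 142.04 × £0.29 = £41.1916
Bill = £69.94

£69.94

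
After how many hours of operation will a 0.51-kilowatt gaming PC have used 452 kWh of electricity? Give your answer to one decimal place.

Hours = 452 kWh ÷ 0.51 kW = 886.3 h

886.3 h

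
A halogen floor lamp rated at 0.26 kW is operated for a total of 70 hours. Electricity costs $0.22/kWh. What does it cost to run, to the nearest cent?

$4.00

Energy = 0.26 kW × 70 h = 18.2 kWh
Cost = 18.2 kWh × $0.22/kWh = $4.00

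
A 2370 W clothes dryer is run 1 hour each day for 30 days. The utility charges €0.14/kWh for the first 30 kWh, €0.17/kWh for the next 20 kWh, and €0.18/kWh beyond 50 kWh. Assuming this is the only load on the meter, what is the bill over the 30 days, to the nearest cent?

€11.40

Runtime = 1 h/day × 30 days = 30 h
Energy = 2.37 kW × 30 h = 71.1 kWh
Tier 1 (0–30 kWh): 30 × €0.14 = €4.2
Tier 2 (30–50 kWh): 20 × €0.17 = €3.4
Above 50 kWh: 21.1 × €0.18 = €3.798
Bill = €11.40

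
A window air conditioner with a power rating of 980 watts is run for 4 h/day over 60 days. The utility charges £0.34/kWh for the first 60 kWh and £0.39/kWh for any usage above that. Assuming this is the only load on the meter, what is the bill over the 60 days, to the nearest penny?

£88.73

Runtime = 4 h/day × 60 days = 240 h
Energy = 0.98 kW × 240 h = 235.2 kWh
Tier 1 (0–60 kWh): 60 × £0.34 = £20.4
Above 60 kWh: 175.2 × £0.39 = £68.328
Bill = £88.73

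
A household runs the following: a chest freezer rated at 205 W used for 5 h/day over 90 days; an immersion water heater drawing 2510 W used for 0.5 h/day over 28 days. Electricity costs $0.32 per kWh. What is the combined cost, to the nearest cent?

$40.76

chest freezer: Runtime = 5 h/day × 90 days = 450 h
chest freezer: 0.205 kW × 450 h = 92.25 kWh
immersion water heater: Runtime = 0.5 h/day × 28 days = 14 h
immersion water heater: 2.51 kW × 14 h = 35.14 kWh
Total energy = 127.39 kWh
Cost = 127.39 × $0.32 = $40.76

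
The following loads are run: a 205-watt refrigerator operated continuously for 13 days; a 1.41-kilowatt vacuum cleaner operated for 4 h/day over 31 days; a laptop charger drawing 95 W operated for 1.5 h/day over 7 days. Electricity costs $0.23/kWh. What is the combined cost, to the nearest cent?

refrigerator: Runtime = 24 h × 13 = 312 h
refrigerator: 0.205 kW × 312 h = 63.96 kWh
vacuum cleaner: Runtime = 4 h/day × 31 days = 124 h
vacuum cleaner: 1.41 kW × 124 h = 174.84 kWh
laptop charger: Runtime = 1.5 h/day × 7 days = 10.5 h
laptop charger: 0.095 kW × 10.5 h = 0.9975 kWh
Total energy = 239.7975 kWh
Cost = 239.7975 × $0.23 = $55.15

$55.15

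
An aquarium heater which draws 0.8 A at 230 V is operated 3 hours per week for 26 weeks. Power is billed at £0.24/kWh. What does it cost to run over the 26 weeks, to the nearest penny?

£3.44

Power = 0.8 A × 230 V = 184 W = 0.184 kW
Runtime = 3 h/week × 26 weeks = 78 h
Energy = 0.184 kW × 78 h = 14.352 kWh
Cost = 14.352 kWh × £0.24/kWh = £3.44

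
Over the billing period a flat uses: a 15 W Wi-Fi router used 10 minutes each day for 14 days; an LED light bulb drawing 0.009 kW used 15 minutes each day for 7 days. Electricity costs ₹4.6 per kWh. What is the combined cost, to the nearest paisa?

Wi-Fi router: Runtime = 10 min × 14 = 140 min = 2.333333… h
Wi-Fi router: 0.015 kW × 2.333333… h = 0.035 kWh
LED light bulb: Runtime = 15 min × 7 = 105 min = 1.75 h
LED light bulb: 0.009 kW × 1.75 h = 0.01575 kWh
Total energy = 0.05075 kWh
Cost = 0.05075 × ₹4.6 = ₹0.23

₹0.23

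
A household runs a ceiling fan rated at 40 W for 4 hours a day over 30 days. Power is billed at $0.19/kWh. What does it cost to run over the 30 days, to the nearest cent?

Runtime = 4 h/day × 30 days = 120 h
Energy = 0.04 kW × 120 h = 4.8 kWh
Cost = 4.8 kWh × $0.19/kWh = $0.91

$0.91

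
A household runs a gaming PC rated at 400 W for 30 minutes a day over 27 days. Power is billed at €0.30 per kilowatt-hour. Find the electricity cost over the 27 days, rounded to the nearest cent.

€1.62

Runtime = 30 min × 27 = 810 min = 13.5 h
Energy = 0.4 kW × 13.5 h = 5.4 kWh
Cost = 5.4 kWh × €0.30/kWh = €1.62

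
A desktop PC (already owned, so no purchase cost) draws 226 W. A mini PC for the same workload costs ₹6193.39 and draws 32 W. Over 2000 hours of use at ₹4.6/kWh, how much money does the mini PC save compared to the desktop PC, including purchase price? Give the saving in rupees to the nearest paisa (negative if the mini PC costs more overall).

-₹4408.59

desktop PC: ₹0.00 + (226/1000) kW × 2000 h × ₹4.6 = ₹0.00 + ₹2079.2 = ₹2079.2
mini PC: ₹6193.39 + (32/1000) kW × 2000 h × ₹4.6 = ₹6193.39 + ₹294.4 = ₹6487.79
Saving = ₹2079.2 − ₹6487.79 = −₹4408.59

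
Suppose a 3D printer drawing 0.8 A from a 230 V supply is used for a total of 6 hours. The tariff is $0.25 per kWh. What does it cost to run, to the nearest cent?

$0.28

Power = 0.8 A × 230 V = 184 W = 0.184 kW
Energy = 0.184 kW × 6 h = 1.104 kWh
Cost = 1.104 kWh × $0.25/kWh = $0.28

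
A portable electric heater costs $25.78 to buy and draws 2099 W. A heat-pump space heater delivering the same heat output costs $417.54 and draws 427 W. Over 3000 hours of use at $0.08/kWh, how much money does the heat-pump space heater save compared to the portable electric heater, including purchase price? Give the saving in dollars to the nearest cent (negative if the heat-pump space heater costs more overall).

portable electric heater: $25.78 + (2099/1000) kW × 3000 h × $0.08 = $25.78 + $503.76 = $529.54
heat-pump space heater: $417.54 + (427/1000) kW × 3000 h × $0.08 = $417.54 + $102.48 = $520.02
Saving = $529.54 − $520.02 = $9.52

$9.52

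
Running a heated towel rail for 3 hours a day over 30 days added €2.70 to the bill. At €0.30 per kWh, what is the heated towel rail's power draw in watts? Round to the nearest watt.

Energy = €2.70 ÷ €0.30/kWh = 9 kWh
Runtime = 3 h/day × 30 days = 90 h
Power = 9 kWh ÷ 90 h = 0.1 kW = 100 W

100 W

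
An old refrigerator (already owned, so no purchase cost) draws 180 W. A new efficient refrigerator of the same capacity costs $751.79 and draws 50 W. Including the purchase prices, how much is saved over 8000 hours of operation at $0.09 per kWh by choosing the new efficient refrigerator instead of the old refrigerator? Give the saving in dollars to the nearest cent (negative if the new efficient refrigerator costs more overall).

-$658.19

old refrigerator: $0.00 + (180/1000) kW × 8000 h × $0.09 = $0.00 + $129.6 = $129.6
new efficient refrigerator: $751.79 + (50/1000) kW × 8000 h × $0.09 = $751.79 + $36 = $787.79
Saving = $129.6 − $787.79 = −$658.19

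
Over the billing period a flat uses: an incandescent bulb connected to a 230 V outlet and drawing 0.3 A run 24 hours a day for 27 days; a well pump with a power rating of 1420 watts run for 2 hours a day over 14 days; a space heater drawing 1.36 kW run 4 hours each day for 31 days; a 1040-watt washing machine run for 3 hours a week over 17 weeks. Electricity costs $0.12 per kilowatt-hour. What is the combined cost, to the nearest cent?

incandescent bulb: Power = 0.3 A × 230 V = 69 W = 0.069 kW
incandescent bulb: Runtime = 24 h × 27 = 648 h
incandescent bulb: 0.069 kW × 648 h = 44.712 kWh
well pump: Runtime = 2 h/day × 14 days = 28 h
well pump: 1.42 kW × 28 h = 39.76 kWh
space heater: Runtime = 4 h/day × 31 days = 124 h
space heater: 1.36 kW × 124 h = 168.64 kWh
washing machine: Runtime = 3 h/week × 17 weeks = 51 h
washing machine: 1.04 kW × 51 h = 53.04 kWh
Total energy = 306.152 kWh
Cost = 306.152 × $0.12 = $36.74

$36.74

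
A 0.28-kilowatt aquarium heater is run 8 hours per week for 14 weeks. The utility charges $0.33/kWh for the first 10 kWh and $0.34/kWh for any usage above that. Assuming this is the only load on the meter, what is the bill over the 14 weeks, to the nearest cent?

Runtime = 8 h/week × 14 weeks = 112 h
Energy = 0.28 kW × 112 h = 31.36 kWh
Tier 1 (0–10 kWh): 10 × $0.33 = $3.3
Above 10 kWh: 21.36 × $0.34 = $7.2624
Bill = $10.56

$10.56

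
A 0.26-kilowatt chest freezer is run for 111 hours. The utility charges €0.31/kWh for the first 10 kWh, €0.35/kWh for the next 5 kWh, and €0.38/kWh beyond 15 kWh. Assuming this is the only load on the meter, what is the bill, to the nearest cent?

€10.12

Energy = 0.26 kW × 111 h = 28.86 kWh
Tier 1 (0–10 kWh): 10 × €0.31 = €3.1
Tier 2 (10–15 kWh): 5 × €0.35 = €1.75
Above 15 kWh: 13.86 × €0.38 = €5.2668
Bill = €10.12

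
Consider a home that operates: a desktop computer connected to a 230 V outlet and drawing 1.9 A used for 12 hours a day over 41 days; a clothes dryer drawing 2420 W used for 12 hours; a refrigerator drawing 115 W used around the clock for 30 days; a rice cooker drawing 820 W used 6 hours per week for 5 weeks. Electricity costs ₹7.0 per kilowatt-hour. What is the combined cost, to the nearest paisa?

₹2460.11

desktop computer: Power = 1.9 A × 230 V = 437 W = 0.437 kW
desktop computer: Runtime = 12 h/day × 41 days = 492 h
desktop computer: 0.437 kW × 492 h = 215.004 kWh
clothes dryer: 2.42 kW × 12 h = 29.04 kWh
refrigerator: Runtime = 24 h × 30 = 720 h
refrigerator: 0.115 kW × 720 h = 82.8 kWh
rice cooker: Runtime = 6 h/week × 5 weeks = 30 h
rice cooker: 0.82 kW × 30 h = 24.6 kWh
Total energy = 351.444 kWh
Cost = 351.444 × ₹7.0 = ₹2460.11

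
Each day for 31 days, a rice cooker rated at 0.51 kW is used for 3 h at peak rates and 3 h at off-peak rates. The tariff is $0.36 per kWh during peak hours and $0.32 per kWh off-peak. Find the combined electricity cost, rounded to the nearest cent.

Peak energy = 0.51 kW × 3 h × 31 = 47.43 kWh
Off-peak energy = 0.51 kW × 3 h × 31 = 47.43 kWh
Cost = 47.43 × $0.36 + 47.43 × $0.32 = $17.0748 + $15.1776 = $32.25

$32.25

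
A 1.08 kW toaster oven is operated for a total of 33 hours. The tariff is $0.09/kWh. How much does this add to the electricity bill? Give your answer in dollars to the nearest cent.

$3.21

Energy = 1.08 kW × 33 h = 35.64 kWh
Cost = 35.64 kWh × $0.09/kWh = $3.21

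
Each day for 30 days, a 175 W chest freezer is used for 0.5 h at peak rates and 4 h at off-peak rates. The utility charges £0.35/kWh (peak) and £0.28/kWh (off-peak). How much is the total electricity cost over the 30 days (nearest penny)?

Peak energy = 0.175 kW × 0.5 h × 30 = 2.625 kWh
Off-peak energy = 0.175 kW × 4 h × 30 = 21 kWh
Cost = 2.625 × £0.35 + 21 × £0.28 = £0.91875 + £5.88 = £6.80

£6.80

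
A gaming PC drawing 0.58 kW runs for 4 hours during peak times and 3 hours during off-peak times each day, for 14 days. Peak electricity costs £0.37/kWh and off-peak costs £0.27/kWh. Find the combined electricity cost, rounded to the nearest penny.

£18.59

Peak energy = 0.58 kW × 4 h × 14 = 32.48 kWh
Off-peak energy = 0.58 kW × 3 h × 14 = 24.36 kWh
Cost = 32.48 × £0.37 + 24.36 × £0.27 = £12.0176 + £6.5772 = £18.59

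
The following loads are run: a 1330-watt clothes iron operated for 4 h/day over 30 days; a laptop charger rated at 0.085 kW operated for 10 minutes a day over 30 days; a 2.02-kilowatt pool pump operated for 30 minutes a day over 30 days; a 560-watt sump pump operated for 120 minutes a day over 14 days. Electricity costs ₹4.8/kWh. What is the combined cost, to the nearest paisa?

₹988.82

clothes iron: Runtime = 4 h/day × 30 days = 120 h
clothes iron: 1.33 kW × 120 h = 159.6 kWh
laptop charger: Runtime = 10 min × 30 = 300 min = 5 h
laptop charger: 0.085 kW × 5 h = 0.425 kWh
pool pump: Runtime = 30 min × 30 = 900 min = 15 h
pool pump: 2.02 kW × 15 h = 30.3 kWh
sump pump: Runtime = 120 min × 14 = 1680 min = 28 h
sump pump: 0.56 kW × 28 h = 15.68 kWh
Total energy = 206.005 kWh
Cost = 206.005 × ₹4.8 = ₹988.82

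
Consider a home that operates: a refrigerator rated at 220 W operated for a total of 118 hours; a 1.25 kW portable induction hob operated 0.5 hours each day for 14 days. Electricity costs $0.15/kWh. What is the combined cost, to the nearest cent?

$5.21

refrigerator: 0.22 kW × 118 h = 25.96 kWh
portable induction hob: Runtime = 0.5 h/day × 14 days = 7 h
portable induction hob: 1.25 kW × 7 h = 8.75 kWh
Total energy = 34.71 kWh
Cost = 34.71 × $0.15 = $5.21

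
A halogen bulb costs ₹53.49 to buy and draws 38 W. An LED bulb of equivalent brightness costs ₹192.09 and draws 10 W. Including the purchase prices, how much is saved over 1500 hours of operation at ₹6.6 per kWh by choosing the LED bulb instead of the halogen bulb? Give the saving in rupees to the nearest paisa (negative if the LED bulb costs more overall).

₹138.60

halogen bulb: ₹53.49 + (38/1000) kW × 1500 h × ₹6.6 = ₹53.49 + ₹376.2 = ₹429.69
LED bulb: ₹192.09 + (10/1000) kW × 1500 h × ₹6.6 = ₹192.09 + ₹99 = ₹291.09
Saving = ₹429.69 − ₹291.09 = ₹138.6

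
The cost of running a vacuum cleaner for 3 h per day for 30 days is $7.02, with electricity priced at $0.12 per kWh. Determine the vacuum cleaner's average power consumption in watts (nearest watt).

Energy = $7.02 ÷ $0.12/kWh = 58.5 kWh
Runtime = 3 h/day × 30 days = 90 h
Power = 58.5 kWh ÷ 90 h = 0.65 kW = 650 W

650 W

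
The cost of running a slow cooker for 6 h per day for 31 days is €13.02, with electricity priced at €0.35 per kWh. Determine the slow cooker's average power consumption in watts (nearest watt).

200 W

Energy = €13.02 ÷ €0.35/kWh = 37.2 kWh
Runtime = 6 h/day × 31 days = 186 h
Power = 37.2 kWh ÷ 186 h = 0.2 kW = 200 W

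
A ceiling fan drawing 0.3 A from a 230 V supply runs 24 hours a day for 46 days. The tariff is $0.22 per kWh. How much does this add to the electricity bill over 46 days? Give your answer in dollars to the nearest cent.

Power = 0.3 A × 230 V = 69 W = 0.069 kW
Runtime = 24 h × 46 = 1104 h
Energy = 0.069 kW × 1104 h = 76.176 kWh
Cost = 76.176 kWh × $0.22/kWh = $16.76

$16.76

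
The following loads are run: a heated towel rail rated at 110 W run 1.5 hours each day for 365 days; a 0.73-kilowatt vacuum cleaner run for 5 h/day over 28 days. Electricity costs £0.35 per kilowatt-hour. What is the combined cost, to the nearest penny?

£56.85

heated towel rail: Runtime = 1.5 h/day × 365 days = 547.5 h
heated towel rail: 0.11 kW × 547.5 h = 60.225 kWh
vacuum cleaner: Runtime = 5 h/day × 28 days = 140 h
vacuum cleaner: 0.73 kW × 140 h = 102.2 kWh
Total energy = 162.425 kWh
Cost = 162.425 × £0.35 = £56.85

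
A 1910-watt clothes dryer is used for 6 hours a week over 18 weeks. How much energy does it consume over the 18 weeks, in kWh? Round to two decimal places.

206.28 kWh

Runtime = 6 h/week × 18 weeks = 108 h
Energy = 1.91 kW × 108 h = 206.28 kWh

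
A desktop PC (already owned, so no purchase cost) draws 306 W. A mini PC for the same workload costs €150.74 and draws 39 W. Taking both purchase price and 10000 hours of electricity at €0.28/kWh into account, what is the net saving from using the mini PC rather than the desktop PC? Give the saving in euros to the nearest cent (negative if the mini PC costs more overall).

desktop PC: €0.00 + (306/1000) kW × 10000 h × €0.28 = €0.00 + €856.8 = €856.8
mini PC: €150.74 + (39/1000) kW × 10000 h × €0.28 = €150.74 + €109.2 = €259.94
Saving = €856.8 − €259.94 = €596.86

€596.86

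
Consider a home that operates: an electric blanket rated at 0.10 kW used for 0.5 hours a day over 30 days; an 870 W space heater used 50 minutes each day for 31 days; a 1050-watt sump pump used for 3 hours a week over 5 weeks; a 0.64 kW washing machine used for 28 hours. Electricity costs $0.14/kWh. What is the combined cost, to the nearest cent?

electric blanket: Runtime = 0.5 h/day × 30 days = 15 h
electric blanket: 0.1 kW × 15 h = 1.5 kWh
space heater: Runtime = 50 min × 31 = 1550 min = 25.833333… h
space heater: 0.87 kW × 25.833333… h = 22.475 kWh
sump pump: Runtime = 3 h/week × 5 weeks = 15 h
sump pump: 1.05 kW × 15 h = 15.75 kWh
washing machine: 0.64 kW × 28 h = 17.92 kWh
Total energy = 57.645 kWh
Cost = 57.645 × $0.14 = $8.07

$8.07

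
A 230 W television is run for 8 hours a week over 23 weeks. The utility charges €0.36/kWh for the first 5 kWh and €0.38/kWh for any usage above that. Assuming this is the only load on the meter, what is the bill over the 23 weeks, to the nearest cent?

Runtime = 8 h/week × 23 weeks = 184 h
Energy = 0.23 kW × 184 h = 42.32 kWh
Tier 1 (0–5 kWh): 5 × €0.36 = €1.8
Above 5 kWh: 37.32 × €0.38 = €14.1816
Bill = €15.98

€15.98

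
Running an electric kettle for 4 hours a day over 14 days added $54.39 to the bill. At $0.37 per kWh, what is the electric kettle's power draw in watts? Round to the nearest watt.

Energy = $54.39 ÷ $0.37/kWh = 147 kWh
Runtime = 4 h/day × 14 days = 56 h
Power = 147 kWh ÷ 56 h = 2.625 kW = 2625 W

2625 W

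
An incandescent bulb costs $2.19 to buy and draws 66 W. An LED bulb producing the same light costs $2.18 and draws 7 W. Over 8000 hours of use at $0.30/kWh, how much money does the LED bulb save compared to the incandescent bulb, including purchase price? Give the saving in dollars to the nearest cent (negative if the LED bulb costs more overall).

incandescent bulb: $2.19 + (66/1000) kW × 8000 h × $0.30 = $2.19 + $158.4 = $160.59
LED bulb: $2.18 + (7/1000) kW × 8000 h × $0.30 = $2.18 + $16.8 = $18.98
Saving = $160.59 − $18.98 = $141.61

$141.61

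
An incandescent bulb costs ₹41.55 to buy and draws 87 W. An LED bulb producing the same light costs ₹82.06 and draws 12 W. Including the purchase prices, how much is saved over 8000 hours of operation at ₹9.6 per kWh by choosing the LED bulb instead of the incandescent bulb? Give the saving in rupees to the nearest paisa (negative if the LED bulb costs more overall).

incandescent bulb: ₹41.55 + (87/1000) kW × 8000 h × ₹9.6 = ₹41.55 + ₹6681.6 = ₹6723.15
LED bulb: ₹82.06 + (12/1000) kW × 8000 h × ₹9.6 = ₹82.06 + ₹921.6 = ₹1003.66
Saving = ₹6723.15 − ₹1003.66 = ₹5719.49

₹5719.49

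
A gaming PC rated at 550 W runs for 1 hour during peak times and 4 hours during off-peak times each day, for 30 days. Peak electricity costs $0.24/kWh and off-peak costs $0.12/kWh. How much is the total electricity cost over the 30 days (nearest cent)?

Peak energy = 0.55 kW × 1 h × 30 = 16.5 kWh
Off-peak energy = 0.55 kW × 4 h × 30 = 66 kWh
Cost = 16.5 × $0.24 + 66 × $0.12 = $3.96 + $7.92 = $11.88

$11.88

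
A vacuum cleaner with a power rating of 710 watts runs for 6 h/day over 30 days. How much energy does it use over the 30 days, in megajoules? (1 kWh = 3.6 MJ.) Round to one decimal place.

460.1 MJ

Runtime = 6 h/day × 30 days = 180 h
Energy = 0.71 kW × 180 h = 127.8 kWh
= 127.8 × 3.6 MJ = 460.1 MJ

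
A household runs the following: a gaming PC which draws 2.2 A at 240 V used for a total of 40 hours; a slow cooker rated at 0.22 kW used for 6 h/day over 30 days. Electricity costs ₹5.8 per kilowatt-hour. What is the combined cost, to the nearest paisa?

₹352.18

gaming PC: Power = 2.2 A × 240 V = 528 W = 0.528 kW
gaming PC: 0.528 kW × 40 h = 21.12 kWh
slow cooker: Runtime = 6 h/day × 30 days = 180 h
slow cooker: 0.22 kW × 180 h = 39.6 kWh
Total energy = 60.72 kWh
Cost = 60.72 × ₹5.8 = ₹352.18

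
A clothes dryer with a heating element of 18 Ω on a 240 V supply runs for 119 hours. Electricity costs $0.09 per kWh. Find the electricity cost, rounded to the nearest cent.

$34.27

Power = V²/R = 240²/18 = 3200 W = 3.2 kW
Energy = 3.2 kW × 119 h = 380.8 kWh
Cost = 380.8 kWh × $0.09/kWh = $34.27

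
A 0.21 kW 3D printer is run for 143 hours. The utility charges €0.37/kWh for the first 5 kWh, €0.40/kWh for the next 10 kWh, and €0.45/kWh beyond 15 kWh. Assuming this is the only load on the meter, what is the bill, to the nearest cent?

Energy = 0.21 kW × 143 h = 30.03 kWh
Tier 1 (0–5 kWh): 5 × €0.37 = €1.85
Tier 2 (5–15 kWh): 10 × €0.40 = €4
Above 15 kWh: 15.03 × €0.45 = €6.7635
Bill = €12.61

€12.61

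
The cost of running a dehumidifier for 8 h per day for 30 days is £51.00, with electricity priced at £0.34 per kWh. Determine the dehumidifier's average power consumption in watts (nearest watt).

625 W

Energy = £51.00 ÷ £0.34/kWh = 150 kWh
Runtime = 8 h/day × 30 days = 240 h
Power = 150 kWh ÷ 240 h = 0.625 kW = 625 W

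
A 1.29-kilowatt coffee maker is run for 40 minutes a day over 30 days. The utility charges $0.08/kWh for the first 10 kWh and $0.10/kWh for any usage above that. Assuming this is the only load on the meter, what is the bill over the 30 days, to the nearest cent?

Runtime = 40 min × 30 = 1200 min = 20 h
Energy = 1.29 kW × 20 h = 25.8 kWh
Tier 1 (0–10 kWh): 10 × $0.08 = $0.8
Above 10 kWh: 15.8 × $0.10 = $1.58
Bill = $2.38

$2.38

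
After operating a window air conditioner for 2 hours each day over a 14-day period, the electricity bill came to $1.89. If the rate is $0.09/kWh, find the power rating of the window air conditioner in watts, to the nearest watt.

Energy = $1.89 ÷ $0.09/kWh = 21 kWh
Runtime = 2 h/day × 14 days = 28 h
Power = 21 kWh ÷ 28 h = 0.75 kW = 750 W

750 W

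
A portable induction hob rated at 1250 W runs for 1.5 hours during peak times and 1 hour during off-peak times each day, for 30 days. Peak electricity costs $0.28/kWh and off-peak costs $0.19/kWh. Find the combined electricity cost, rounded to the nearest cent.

$22.88

Peak energy = 1.25 kW × 1.5 h × 30 = 56.25 kWh
Off-peak energy = 1.25 kW × 1 h × 30 = 37.5 kWh
Cost = 56.25 × $0.28 + 37.5 × $0.19 = $15.75 + $7.125 = $22.88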